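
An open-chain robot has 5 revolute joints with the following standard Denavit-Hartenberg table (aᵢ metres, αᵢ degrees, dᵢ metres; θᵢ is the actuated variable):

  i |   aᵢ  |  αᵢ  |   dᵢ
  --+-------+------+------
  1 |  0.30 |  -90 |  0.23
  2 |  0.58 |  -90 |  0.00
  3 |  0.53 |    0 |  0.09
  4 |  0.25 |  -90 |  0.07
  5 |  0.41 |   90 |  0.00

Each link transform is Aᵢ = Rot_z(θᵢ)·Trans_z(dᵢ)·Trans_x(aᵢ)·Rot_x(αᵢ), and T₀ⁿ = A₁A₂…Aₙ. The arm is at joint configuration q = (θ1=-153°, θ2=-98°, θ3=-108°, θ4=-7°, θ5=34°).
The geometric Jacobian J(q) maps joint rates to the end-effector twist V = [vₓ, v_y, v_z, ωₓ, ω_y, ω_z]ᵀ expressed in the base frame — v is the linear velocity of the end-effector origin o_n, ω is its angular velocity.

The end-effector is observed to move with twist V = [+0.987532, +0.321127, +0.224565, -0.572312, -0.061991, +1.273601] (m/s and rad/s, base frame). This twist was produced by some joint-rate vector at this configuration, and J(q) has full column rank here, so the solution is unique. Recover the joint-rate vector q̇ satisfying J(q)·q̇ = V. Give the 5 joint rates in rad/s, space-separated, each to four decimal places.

0.7120 -0.4290 -0.1710 0.7820 0.5310

o_n = [0.2861, -1.0200, 0.3857]
J₁: ẑ×o_n = [1.0200, 0.2861, -0.0000], ω = ẑ
J2: z=[0.4540, -0.8910, 0.0000] o=[-0.2673, -0.1362, 0.2300] → [-0.1387, -0.0707, 0.0918, 0.4540, -0.8910, 0.0000]
J3: z=[-0.8823, -0.4496, 0.1392] o=[-0.1954, -0.0996, 0.8044] → [0.3163, -0.3024, 1.0286, -0.8823, -0.4496, 0.1392]
J4: z=[-0.8823, -0.4496, 0.1392] o=[-0.0663, -0.5995, 0.6547] → [0.1795, -0.1884, 0.5294, -0.8823, -0.4496, 0.1392]
J5: z=[0.3043, -0.3193, 0.8975] o=[-0.0383, -0.8395, 0.5598] → [0.2176, 0.3441, 0.0486, 0.3043, -0.3193, 0.8975]
q̇ = J⁺·V = [0.7120, -0.4290, -0.1710, 0.7820, 0.5310]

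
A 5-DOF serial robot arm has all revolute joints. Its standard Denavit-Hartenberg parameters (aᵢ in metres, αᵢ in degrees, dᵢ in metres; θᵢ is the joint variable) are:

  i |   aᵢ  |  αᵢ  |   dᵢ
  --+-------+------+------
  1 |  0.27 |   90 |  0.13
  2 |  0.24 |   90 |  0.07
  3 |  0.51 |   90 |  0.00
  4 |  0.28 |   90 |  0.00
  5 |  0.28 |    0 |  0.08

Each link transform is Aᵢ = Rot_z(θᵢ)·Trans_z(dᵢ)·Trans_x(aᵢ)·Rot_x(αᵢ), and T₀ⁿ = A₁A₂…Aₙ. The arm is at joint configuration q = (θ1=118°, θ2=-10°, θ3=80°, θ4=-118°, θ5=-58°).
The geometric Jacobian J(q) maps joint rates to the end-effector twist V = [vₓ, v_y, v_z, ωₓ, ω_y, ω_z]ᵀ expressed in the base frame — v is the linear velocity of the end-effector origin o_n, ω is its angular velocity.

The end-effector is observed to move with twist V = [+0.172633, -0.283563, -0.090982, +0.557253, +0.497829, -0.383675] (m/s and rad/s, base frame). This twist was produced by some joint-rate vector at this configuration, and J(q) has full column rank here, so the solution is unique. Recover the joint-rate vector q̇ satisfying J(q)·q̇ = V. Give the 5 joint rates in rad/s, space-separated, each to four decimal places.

-0.0190 0.0120 0.7240 0.1110 -0.8430

o_n = [0.1289, 0.4943, 0.4572]
J₁: ẑ×o_n = [-0.4943, 0.1289, 0.0000], ω = ẑ
J2: z=[0.8829, 0.4695, 0.0000] o=[-0.1268, 0.2384, 0.1300] → [0.1536, -0.2889, 0.1060, 0.8829, 0.4695, 0.0000]
J3: z=[0.0815, -0.1533, -0.9848] o=[-0.1759, 0.4799, 0.0883] → [-0.0424, -0.3302, 0.0479, 0.0815, -0.1533, -0.9848]
J4: z=[-0.6086, 0.7748, -0.1710] o=[0.2266, 0.7927, 0.0729] → [0.2467, 0.2506, 0.2573, -0.6086, 0.7748, -0.1710]
J5: z=[-0.6586, -0.6135, -0.4357] o=[0.1027, 0.7500, 0.3204] → [-0.1954, 0.0787, 0.1845, -0.6586, -0.6135, -0.4357]
q̇ = J⁺·V = [-0.0190, 0.0120, 0.7240, 0.1110, -0.8430]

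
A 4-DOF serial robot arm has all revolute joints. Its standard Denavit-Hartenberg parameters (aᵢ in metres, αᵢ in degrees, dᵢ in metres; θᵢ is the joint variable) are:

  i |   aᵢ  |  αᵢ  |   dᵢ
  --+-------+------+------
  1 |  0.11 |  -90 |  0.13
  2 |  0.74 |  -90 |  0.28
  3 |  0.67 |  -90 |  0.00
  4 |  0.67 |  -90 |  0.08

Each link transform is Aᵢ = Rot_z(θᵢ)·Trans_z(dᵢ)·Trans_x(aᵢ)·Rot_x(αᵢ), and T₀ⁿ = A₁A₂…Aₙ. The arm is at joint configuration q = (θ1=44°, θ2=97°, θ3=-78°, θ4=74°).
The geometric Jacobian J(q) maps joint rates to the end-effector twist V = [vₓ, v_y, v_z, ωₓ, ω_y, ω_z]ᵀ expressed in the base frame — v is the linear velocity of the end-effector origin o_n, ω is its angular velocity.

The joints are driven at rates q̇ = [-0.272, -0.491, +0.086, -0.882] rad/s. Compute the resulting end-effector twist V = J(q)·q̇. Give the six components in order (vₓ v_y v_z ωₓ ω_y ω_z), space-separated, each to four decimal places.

o_n = [-0.3120, 1.2270, -0.9370]
J₁: ẑ×o_n = [-1.2270, -0.3120, 0.0000], ω = ẑ
J2: z=[-0.6947, 0.7193, 0.0000] o=[0.0791, 0.0764, 0.1300] → [-0.7675, -0.7412, -0.5179, -0.6947, 0.7193, 0.0000]
J3: z=[-0.7140, -0.6895, 0.1219] o=[-0.1802, 0.2152, -0.6045] → [0.1060, -0.2535, -0.8133, -0.7140, -0.6895, 0.1219]
J4: z=[0.0587, -0.2324, -0.9709] o=[-0.6477, 0.6748, -0.7427] → [0.5812, -0.3145, 0.1104, 0.0587, -0.2324, -0.9709]
V = J·q̇ = [0.2071, 0.7044, 0.0870, 0.2279, -0.2075, 0.5948]

0.2071 0.7044 0.0870 0.2279 -0.2075 0.5948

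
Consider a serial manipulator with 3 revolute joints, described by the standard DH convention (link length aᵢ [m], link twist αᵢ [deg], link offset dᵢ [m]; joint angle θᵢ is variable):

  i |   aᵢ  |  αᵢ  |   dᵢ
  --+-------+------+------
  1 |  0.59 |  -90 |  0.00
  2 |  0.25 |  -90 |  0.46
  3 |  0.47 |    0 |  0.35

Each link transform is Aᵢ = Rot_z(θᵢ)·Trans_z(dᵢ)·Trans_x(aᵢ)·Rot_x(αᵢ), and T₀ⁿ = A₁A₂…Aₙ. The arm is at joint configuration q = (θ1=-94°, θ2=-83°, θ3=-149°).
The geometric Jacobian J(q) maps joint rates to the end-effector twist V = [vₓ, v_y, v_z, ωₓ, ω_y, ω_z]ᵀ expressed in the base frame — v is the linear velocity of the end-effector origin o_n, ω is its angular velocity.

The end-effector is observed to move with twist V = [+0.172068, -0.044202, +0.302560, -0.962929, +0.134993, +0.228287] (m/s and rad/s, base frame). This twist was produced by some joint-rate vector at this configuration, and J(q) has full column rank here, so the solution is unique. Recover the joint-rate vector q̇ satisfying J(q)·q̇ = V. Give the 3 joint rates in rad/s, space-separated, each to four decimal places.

0.2200 -0.9700 -0.0680

o_n = [0.6363, -0.9655, -0.1944]
J₁: ẑ×o_n = [0.9655, 0.6363, -0.0000], ω = ẑ
J2: z=[0.9976, -0.0698, 0.0000] o=[-0.0412, -0.5886, 0.0000] → [0.0136, 0.1939, -0.3288, 0.9976, -0.0698, 0.0000]
J3: z=[-0.0692, -0.9901, -0.1219] o=[0.4156, -0.6510, 0.2481] → [0.3998, -0.0575, 0.2403, -0.0692, -0.9901, -0.1219]
q̇ = J⁺·V = [0.2200, -0.9700, -0.0680]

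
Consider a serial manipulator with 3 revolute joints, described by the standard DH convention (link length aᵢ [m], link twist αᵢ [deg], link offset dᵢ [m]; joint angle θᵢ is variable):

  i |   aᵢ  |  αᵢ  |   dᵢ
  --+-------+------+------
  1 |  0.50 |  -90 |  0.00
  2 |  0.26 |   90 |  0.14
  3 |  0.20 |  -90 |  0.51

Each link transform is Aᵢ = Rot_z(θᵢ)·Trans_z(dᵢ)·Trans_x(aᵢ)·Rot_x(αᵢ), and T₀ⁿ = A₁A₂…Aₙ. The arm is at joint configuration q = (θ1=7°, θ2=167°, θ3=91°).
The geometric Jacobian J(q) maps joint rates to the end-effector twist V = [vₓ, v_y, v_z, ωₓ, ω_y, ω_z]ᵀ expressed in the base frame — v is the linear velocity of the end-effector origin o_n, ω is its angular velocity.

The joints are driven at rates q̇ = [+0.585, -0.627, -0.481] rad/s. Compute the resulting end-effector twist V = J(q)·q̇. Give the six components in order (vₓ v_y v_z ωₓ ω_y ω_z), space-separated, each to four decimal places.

o_n = [0.3206, 0.3819, -0.5546]
J₁: ẑ×o_n = [-0.3819, 0.3206, 0.0000], ω = ẑ
J2: z=[-0.1219, 0.9925, 0.0000] o=[0.4963, 0.0609, 0.0000] → [-0.5505, -0.0676, 0.1352, -0.1219, 0.9925, 0.0000]
J3: z=[0.2233, 0.0274, -0.9744] o=[0.2278, 0.1690, -0.0585] → [0.1938, 0.0203, 0.0450, 0.2233, 0.0274, -0.9744]
V = J·q̇ = [0.0285, 0.2202, -0.1064, -0.0310, -0.6355, 1.0537]

0.0285 0.2202 -0.1064 -0.0310 -0.6355 1.0537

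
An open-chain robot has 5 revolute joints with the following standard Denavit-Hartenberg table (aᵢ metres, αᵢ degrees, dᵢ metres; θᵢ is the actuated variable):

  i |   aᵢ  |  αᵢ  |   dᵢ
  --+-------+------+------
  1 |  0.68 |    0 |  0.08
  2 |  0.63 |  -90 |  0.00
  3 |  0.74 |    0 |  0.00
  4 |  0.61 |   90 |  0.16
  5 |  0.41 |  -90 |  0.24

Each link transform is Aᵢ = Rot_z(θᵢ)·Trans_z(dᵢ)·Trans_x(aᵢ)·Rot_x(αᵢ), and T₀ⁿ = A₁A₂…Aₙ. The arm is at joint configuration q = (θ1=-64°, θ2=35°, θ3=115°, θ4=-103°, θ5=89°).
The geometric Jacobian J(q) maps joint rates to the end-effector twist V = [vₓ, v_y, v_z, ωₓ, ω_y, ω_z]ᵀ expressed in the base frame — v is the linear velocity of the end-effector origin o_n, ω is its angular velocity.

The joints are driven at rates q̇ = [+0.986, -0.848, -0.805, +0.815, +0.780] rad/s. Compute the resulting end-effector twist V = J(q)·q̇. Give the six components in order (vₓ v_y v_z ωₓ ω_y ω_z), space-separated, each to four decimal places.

o_n = [1.4235, -0.5834, -0.4842]
J₁: ẑ×o_n = [0.5834, 1.4235, -0.0000], ω = ẑ
J2: z=[0.0000, 0.0000, 1.0000] o=[0.2981, -0.6112, 0.0800] → [-0.0278, 1.1254, 0.0000, 0.0000, 0.0000, 1.0000]
J3: z=[0.4848, 0.8746, 0.0000] o=[0.8491, -0.9166, 0.0800] → [-0.4935, 0.2735, -0.3408, 0.4848, 0.8746, 0.0000]
J4: z=[0.4848, 0.8746, 0.0000] o=[0.5756, -0.7650, -0.5907] → [0.0931, -0.0516, -0.6536, 0.4848, 0.8746, 0.0000]
J5: z=[0.1818, -0.1008, 0.9781] o=[1.1750, -0.9143, -0.7175] → [-0.3472, 0.2007, 0.0852, 0.1818, -0.1008, 0.9781]
V = J·q̇ = [0.8011, 0.3435, -0.1918, 0.1467, -0.0699, 0.9010]

0.8011 0.3435 -0.1918 0.1467 -0.0699 0.9010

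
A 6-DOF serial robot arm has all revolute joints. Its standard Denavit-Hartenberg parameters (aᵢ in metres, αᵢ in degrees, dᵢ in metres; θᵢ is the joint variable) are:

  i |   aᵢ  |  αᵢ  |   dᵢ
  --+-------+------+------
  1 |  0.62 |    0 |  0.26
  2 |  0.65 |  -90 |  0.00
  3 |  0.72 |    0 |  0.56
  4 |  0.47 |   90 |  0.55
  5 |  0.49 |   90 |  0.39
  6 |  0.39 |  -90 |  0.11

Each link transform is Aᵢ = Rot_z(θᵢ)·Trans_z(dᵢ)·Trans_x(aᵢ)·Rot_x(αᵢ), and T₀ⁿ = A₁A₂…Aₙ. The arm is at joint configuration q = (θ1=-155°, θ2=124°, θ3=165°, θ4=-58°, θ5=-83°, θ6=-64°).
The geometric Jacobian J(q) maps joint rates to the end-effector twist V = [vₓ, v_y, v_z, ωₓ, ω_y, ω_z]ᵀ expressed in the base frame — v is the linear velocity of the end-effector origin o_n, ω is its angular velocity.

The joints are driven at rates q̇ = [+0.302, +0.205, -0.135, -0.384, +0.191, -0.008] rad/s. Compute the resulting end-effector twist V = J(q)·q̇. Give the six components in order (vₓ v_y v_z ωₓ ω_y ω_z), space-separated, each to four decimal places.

0.0320 -0.2254 -0.2628 -0.1122 -0.5369 0.4436

o_n = [-0.4522, 0.1860, -0.3600]
J₁: ẑ×o_n = [-0.1860, -0.4522, 0.0000], ω = ẑ
J2: z=[0.0000, 0.0000, 1.0000] o=[-0.5619, -0.2620, 0.2600] → [-0.4481, 0.1097, 0.0000, 0.0000, 0.0000, 1.0000]
J3: z=[0.5150, 0.8572, 0.0000] o=[-0.0048, -0.5968, 0.2600] → [-0.5314, 0.3193, 0.7868, 0.5150, 0.8572, 0.0000]
J4: z=[0.5150, 0.8572, 0.0000] o=[-0.3125, 0.2414, 0.0737] → [-0.3717, 0.2233, 0.0913, 0.5150, 0.8572, 0.0000]
J5: z=[0.8197, -0.4925, -0.2924] o=[-0.1470, 0.7836, -0.3758] → [-0.1825, 0.0763, -0.6402, 0.8197, -0.4925, -0.2924]
J6: z=[0.1860, -0.2539, 0.9492] o=[-0.0927, 0.1836, -0.5469] → [-0.0498, -0.3760, -0.0908, 0.1860, -0.2539, 0.9492]
V = J·q̇ = [0.0320, -0.2254, -0.2628, -0.1122, -0.5369, 0.4436]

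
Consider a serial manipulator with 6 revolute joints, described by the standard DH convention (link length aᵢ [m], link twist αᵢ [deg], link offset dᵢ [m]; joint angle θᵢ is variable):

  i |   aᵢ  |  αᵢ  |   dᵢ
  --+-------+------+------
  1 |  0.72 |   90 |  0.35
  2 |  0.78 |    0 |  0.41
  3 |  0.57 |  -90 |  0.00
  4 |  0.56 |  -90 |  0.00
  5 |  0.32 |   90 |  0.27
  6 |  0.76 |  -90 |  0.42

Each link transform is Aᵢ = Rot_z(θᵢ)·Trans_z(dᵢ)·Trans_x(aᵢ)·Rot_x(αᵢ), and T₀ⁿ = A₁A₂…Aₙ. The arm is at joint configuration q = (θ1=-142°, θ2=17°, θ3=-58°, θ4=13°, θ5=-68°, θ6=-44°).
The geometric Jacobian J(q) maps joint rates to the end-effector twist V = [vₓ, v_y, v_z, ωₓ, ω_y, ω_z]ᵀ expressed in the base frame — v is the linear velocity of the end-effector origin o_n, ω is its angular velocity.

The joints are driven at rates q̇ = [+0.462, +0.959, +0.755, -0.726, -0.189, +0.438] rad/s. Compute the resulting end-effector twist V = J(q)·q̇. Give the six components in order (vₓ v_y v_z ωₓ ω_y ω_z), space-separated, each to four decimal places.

0.7341 -0.9179 3.5478 -0.7243 1.9588 0.2696

o_n = [-2.6510, -1.3733, 0.5747]
J₁: ẑ×o_n = [1.3733, -2.6510, 0.0000], ω = ẑ
J2: z=[-0.6157, 0.7880, 0.0000] o=[-0.5674, -0.4433, 0.3500] → [0.1770, 0.1383, 2.2145, -0.6157, 0.7880, 0.0000]
J3: z=[-0.6157, 0.7880, 0.0000] o=[-1.4076, -0.5794, 0.5780] → [-0.0027, -0.0021, 1.4686, -0.6157, 0.7880, 0.0000]
J4: z=[-0.5170, -0.4039, 0.7547] o=[-1.7466, -0.8443, 0.2041] → [0.2496, -0.4910, -0.0918, -0.5170, -0.4039, 0.7547]
J5: z=[0.7337, -0.6633, 0.1476] o=[-1.9935, -1.1971, -0.1539] → [-0.4572, -0.6315, -0.5654, 0.7337, -0.6633, 0.1476]
J6: z=[0.2152, 0.4328, 0.8754] o=[-2.0017, -1.5715, 0.0333] → [0.0608, -0.6849, 0.3237, 0.2152, 0.4328, 0.8754]
V = J·q̇ = [0.7341, -0.9179, 3.5478, -0.7243, 1.9588, 0.2696]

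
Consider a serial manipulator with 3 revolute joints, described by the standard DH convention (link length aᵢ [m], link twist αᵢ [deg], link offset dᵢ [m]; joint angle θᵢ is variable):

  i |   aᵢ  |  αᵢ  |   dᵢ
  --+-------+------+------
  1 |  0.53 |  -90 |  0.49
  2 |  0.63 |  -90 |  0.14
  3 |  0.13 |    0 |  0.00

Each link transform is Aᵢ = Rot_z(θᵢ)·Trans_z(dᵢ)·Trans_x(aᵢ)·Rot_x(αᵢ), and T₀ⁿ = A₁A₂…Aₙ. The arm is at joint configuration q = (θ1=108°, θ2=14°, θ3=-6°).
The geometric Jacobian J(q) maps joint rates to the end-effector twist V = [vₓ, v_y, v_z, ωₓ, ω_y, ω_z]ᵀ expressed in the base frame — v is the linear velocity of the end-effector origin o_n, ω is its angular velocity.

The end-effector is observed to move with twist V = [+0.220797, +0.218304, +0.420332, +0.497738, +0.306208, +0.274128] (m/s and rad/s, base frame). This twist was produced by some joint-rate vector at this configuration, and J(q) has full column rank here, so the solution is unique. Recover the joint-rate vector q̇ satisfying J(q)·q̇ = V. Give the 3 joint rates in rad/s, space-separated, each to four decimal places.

o_n = [-0.5375, 1.1573, 0.3063]
J₁: ẑ×o_n = [-1.1573, -0.5375, 0.0000], ω = ẑ
J2: z=[-0.9511, -0.3090, 0.0000] o=[-0.1638, 0.5041, 0.4900] → [0.0568, -0.1747, -0.7367, -0.9511, -0.3090, 0.0000]
J3: z=[0.0748, -0.2301, -0.9703] o=[-0.4858, 1.0422, 0.3376] → [0.1189, 0.0525, -0.0033, 0.0748, -0.2301, -0.9703]
q̇ = J⁺·V = [-0.2770, -0.5680, -0.5680]

-0.2770 -0.5680 -0.5680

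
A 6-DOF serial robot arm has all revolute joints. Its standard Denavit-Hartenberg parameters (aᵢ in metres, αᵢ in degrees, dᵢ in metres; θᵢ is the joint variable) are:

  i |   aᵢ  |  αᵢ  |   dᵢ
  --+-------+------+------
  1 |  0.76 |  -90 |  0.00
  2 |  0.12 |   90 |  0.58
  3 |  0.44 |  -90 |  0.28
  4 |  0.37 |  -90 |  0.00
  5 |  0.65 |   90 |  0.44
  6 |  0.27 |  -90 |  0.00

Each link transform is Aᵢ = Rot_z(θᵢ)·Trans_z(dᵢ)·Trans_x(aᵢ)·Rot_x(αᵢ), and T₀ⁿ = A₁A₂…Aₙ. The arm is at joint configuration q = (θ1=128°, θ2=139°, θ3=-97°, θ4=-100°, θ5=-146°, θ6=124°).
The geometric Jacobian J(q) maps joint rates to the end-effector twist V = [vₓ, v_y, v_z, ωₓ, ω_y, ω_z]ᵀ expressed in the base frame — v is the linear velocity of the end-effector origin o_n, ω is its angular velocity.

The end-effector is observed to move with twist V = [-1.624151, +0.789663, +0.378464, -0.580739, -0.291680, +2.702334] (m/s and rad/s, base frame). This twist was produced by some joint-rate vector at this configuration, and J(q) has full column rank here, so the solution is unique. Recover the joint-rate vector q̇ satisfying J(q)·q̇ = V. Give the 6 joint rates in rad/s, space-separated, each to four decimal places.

o_n = [-0.0569, 0.9616, -0.4382]
J₁: ẑ×o_n = [-0.9616, -0.0569, 0.0000], ω = ẑ
J2: z=[-0.7880, -0.6157, 0.0000] o=[-0.4679, 0.5989, 0.0000] → [0.2698, -0.3453, -0.0328, -0.7880, -0.6157, 0.0000]
J3: z=[-0.4039, 0.5170, -0.7547] o=[-0.8692, 0.1704, -0.0787] → [0.4112, -0.7582, -0.7395, -0.4039, 0.5170, -0.7547]
J4: z=[0.5572, -0.5153, -0.6512] o=[-0.6631, 0.6160, -0.2549] → [0.3195, -0.2925, 0.5049, 0.5572, -0.5153, -0.6512]
J5: z=[0.6444, 0.7629, -0.0523] o=[-0.8569, 0.7604, -0.5350] → [0.0844, -0.1042, -0.4807, 0.6444, 0.7629, -0.0523]
J6: z=[-0.1691, 0.2088, 0.9632] o=[-0.0886, 0.6984, -0.3867] → [-0.2642, 0.0218, -0.0511, -0.1691, 0.2088, 0.9632]
q̇ = J⁺·V = [0.9090, 0.1550, -0.8180, -0.7460, -0.3970, 0.6950]

0.9090 0.1550 -0.8180 -0.7460 -0.3970 0.6950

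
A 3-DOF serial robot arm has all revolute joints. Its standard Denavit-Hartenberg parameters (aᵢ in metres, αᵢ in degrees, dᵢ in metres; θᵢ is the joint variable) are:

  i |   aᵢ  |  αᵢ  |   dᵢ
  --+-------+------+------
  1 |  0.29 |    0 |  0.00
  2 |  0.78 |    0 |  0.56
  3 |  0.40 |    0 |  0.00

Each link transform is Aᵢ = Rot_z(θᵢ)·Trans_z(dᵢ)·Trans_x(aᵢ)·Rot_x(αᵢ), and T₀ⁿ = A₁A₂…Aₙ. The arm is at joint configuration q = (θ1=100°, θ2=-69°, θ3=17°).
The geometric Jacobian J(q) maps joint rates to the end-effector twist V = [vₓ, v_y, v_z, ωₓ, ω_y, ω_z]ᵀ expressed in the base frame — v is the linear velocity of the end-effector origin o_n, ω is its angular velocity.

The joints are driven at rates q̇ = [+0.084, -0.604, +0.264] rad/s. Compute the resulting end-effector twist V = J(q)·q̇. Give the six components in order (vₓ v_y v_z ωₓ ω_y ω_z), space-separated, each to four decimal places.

o_n = [0.8859, 0.9846, 0.5600]
J₁: ẑ×o_n = [-0.9846, 0.8859, 0.0000], ω = ẑ
J2: z=[0.0000, 0.0000, 1.0000] o=[-0.0504, 0.2856, 0.0000] → [-0.6990, 0.9362, 0.0000, 0.0000, 0.0000, 1.0000]
J3: z=[0.0000, 0.0000, 1.0000] o=[0.6182, 0.6873, 0.5600] → [-0.2973, 0.2677, 0.0000, 0.0000, 0.0000, 1.0000]
V = J·q̇ = [0.2610, -0.4204, 0.0000, 0.0000, 0.0000, -0.2560]

0.2610 -0.4204 0.0000 0.0000 0.0000 -0.2560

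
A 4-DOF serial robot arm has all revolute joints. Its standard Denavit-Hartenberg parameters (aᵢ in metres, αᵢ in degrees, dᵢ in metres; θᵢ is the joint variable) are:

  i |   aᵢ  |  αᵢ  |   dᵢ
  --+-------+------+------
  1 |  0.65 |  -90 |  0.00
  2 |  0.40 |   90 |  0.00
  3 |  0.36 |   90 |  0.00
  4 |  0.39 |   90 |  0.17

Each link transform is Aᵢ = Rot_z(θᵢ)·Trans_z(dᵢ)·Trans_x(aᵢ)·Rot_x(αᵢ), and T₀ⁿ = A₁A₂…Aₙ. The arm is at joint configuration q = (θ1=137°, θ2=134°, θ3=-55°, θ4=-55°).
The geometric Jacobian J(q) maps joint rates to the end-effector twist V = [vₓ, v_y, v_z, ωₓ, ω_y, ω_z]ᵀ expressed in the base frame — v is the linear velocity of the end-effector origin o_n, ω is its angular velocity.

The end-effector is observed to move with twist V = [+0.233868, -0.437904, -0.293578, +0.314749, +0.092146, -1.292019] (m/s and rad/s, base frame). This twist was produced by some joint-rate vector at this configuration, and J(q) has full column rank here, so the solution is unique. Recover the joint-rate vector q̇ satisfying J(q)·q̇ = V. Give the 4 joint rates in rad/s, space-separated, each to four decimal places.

o_n = [0.3878, 0.4254, -0.2065]
J₁: ẑ×o_n = [-0.4254, 0.3878, 0.0000], ω = ẑ
J2: z=[-0.6820, -0.7314, 0.0000] o=[-0.4754, 0.4433, 0.0000] → [0.1510, -0.1408, 0.6435, -0.6820, -0.7314, 0.0000]
J3: z=[-0.5261, 0.4906, -0.6947] o=[-0.2722, 0.2538, -0.2877] → [0.1591, -0.4157, -0.4141, -0.5261, 0.4906, -0.6947]
J4: z=[-0.0250, 0.8076, 0.5892] o=[0.0339, 0.3716, -0.4363] → [0.1539, 0.2143, -0.2872, -0.0250, 0.8076, 0.5892]
q̇ = J⁺·V = [-0.8740, -0.5740, 0.1700, -0.5090]

-0.8740 -0.5740 0.1700 -0.5090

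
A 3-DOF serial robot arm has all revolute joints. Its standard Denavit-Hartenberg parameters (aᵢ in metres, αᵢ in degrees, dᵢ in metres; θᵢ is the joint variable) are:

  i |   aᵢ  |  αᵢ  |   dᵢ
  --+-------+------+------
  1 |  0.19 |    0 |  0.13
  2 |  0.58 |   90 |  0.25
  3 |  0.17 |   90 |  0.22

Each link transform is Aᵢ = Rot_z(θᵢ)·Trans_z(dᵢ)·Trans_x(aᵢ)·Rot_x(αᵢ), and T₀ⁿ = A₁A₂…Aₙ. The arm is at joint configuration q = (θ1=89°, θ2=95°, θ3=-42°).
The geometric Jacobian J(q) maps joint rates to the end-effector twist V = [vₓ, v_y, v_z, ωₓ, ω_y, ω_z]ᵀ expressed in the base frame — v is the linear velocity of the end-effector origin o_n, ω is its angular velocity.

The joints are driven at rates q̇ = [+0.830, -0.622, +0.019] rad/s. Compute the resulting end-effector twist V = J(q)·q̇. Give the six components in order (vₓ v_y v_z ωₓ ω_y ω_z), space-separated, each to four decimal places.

o_n = [-0.7166, 0.3602, 0.2662]
J₁: ẑ×o_n = [-0.3602, -0.7166, 0.0000], ω = ẑ
J2: z=[0.0000, 0.0000, 1.0000] o=[0.0033, 0.1900, 0.1300] → [-0.1702, -0.7200, 0.0000, 0.0000, 0.0000, 1.0000]
J3: z=[-0.0698, 0.9976, 0.0000] o=[-0.5753, 0.1495, 0.3800] → [-0.1135, -0.0079, 0.1263, -0.0698, 0.9976, 0.0000]
V = J·q̇ = [-0.1952, -0.1472, 0.0024, -0.0013, 0.0190, 0.2080]

-0.1952 -0.1472 0.0024 -0.0013 0.0190 0.2080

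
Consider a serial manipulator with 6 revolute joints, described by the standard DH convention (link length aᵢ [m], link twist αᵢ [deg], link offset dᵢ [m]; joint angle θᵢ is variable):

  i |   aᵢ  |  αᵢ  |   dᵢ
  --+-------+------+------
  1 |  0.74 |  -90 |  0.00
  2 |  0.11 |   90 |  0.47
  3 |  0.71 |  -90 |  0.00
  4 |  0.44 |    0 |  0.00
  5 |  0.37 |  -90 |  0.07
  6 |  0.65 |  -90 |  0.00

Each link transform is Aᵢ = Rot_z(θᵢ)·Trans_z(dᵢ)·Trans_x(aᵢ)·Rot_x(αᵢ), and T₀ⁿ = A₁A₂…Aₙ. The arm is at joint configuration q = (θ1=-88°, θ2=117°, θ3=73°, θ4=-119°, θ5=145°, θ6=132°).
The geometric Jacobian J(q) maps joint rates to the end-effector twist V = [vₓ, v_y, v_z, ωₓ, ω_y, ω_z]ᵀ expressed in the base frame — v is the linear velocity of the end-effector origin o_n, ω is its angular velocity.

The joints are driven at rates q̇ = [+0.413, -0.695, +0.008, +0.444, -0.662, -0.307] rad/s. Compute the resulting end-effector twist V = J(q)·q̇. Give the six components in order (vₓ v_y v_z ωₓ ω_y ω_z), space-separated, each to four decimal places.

0.5930 -0.1032 -0.1408 -0.6248 -0.1624 0.0633

o_n = [0.7966, -0.7935, -0.7518]
J₁: ẑ×o_n = [0.7935, 0.7966, -0.0000], ω = ẑ
J2: z=[0.9994, 0.0349, 0.0000] o=[0.0258, -0.7395, 0.0000] → [-0.0262, 0.7513, -0.0808, 0.9994, 0.0349, 0.0000]
J3: z=[0.0311, -0.8905, -0.4540] o=[0.4938, -0.6732, -0.0980] → [0.5276, -0.1171, 0.2659, 0.0311, -0.8905, -0.4540]
J4: z=[0.3073, -0.4237, 0.8521] o=[1.1691, -0.5554, -0.2830] → [0.4015, -0.1733, -0.2310, 0.3073, -0.4237, 0.8521]
J5: z=[0.3073, -0.4237, 0.8521] o=[0.9782, -0.9335, -0.4021] → [0.0289, -0.0472, -0.0339, 0.3073, -0.4237, 0.8521]
J6: z=[-0.4449, 0.7276, 0.5222] o=[1.3109, -0.7635, -0.3555] → [-0.2727, -0.4449, 0.3876, -0.4449, 0.7276, 0.5222]
V = J·q̇ = [0.5930, -0.1032, -0.1408, -0.6248, -0.1624, 0.0633]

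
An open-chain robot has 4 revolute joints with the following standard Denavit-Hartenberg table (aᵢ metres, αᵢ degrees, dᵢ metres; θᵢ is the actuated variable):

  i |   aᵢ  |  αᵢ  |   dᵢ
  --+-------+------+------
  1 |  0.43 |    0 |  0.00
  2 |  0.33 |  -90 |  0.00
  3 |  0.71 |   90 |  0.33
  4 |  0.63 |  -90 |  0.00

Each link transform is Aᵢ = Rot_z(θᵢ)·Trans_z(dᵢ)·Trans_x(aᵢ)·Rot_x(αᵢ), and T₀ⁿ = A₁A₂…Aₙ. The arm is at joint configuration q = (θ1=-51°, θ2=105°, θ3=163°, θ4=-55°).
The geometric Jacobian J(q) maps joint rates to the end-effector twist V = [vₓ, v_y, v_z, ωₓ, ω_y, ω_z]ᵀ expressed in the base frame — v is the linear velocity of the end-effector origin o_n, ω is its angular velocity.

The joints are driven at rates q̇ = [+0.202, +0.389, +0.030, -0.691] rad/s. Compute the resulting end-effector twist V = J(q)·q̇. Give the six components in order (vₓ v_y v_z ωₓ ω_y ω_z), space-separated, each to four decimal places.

0.8611 0.0239 0.1350 -0.1430 -0.1458 1.2518

o_n = [0.0129, -1.0054, -0.3132]
J₁: ẑ×o_n = [1.0054, 0.0129, -0.0000], ω = ẑ
J2: z=[0.0000, 0.0000, 1.0000] o=[0.2706, -0.3342, 0.0000] → [0.6713, -0.2577, 0.0000, 0.0000, 0.0000, 1.0000]
J3: z=[-0.8090, 0.5878, 0.0000] o=[0.4646, -0.0672, 0.0000] → [-0.1841, -0.2534, 1.0245, -0.8090, 0.5878, 0.0000]
J4: z=[0.1719, 0.2365, -0.9563] o=[-0.2015, -0.4225, -0.2076] → [-0.5824, -0.1869, -0.1509, 0.1719, 0.2365, -0.9563]
V = J·q̇ = [0.8611, 0.0239, 0.1350, -0.1430, -0.1458, 1.2518]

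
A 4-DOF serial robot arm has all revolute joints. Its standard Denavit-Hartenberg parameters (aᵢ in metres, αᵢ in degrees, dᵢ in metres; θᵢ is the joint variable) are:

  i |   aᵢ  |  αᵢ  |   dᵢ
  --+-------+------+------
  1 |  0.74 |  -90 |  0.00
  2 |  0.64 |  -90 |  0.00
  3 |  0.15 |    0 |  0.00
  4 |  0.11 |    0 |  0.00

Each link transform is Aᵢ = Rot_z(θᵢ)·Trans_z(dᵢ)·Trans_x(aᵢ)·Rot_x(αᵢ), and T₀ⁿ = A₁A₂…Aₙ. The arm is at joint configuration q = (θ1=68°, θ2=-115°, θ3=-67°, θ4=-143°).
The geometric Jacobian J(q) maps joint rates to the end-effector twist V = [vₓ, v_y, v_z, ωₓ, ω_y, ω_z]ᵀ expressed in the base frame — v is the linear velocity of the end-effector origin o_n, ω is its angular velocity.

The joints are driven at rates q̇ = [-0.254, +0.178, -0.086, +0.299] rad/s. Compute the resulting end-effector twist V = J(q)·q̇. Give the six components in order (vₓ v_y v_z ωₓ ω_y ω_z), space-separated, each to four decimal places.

0.1388 0.0824 0.0240 -0.0927 0.2457 -0.1640

o_n = [0.1047, 0.4808, 0.5468]
J₁: ẑ×o_n = [-0.4808, 0.1047, 0.0000], ω = ẑ
J2: z=[-0.9272, 0.3746, 0.0000] o=[0.2772, 0.6861, 0.0000] → [0.2048, 0.5070, 0.2550, -0.9272, 0.3746, 0.0000]
J3: z=[0.3395, 0.8403, 0.4226] o=[0.1759, 0.4353, 0.5800] → [-0.0471, -0.0188, 0.0753, 0.3395, 0.8403, 0.4226]
J4: z=[0.3395, 0.8403, 0.4226] o=[0.0386, 0.4641, 0.6332] → [-0.0796, 0.0572, -0.0498, 0.3395, 0.8403, 0.4226]
V = J·q̇ = [0.1388, 0.0824, 0.0240, -0.0927, 0.2457, -0.1640]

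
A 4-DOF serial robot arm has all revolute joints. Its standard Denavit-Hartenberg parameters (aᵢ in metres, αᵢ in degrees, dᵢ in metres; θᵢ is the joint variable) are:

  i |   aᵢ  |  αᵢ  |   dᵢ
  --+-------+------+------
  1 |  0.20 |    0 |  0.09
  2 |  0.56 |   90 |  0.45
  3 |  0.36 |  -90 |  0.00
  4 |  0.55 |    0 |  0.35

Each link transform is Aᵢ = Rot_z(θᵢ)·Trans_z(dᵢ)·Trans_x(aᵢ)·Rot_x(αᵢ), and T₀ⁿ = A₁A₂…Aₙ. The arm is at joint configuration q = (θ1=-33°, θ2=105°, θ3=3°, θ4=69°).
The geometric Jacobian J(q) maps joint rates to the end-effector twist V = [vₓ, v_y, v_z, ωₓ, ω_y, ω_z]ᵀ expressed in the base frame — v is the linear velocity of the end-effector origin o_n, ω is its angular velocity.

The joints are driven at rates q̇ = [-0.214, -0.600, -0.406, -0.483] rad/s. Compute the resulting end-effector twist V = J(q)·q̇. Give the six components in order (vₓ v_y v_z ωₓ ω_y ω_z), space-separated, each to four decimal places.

o_n = [0.0187, 1.0940, 0.9187]
J₁: ẑ×o_n = [-1.0940, 0.0187, 0.0000], ω = ẑ
J2: z=[0.0000, 0.0000, 1.0000] o=[0.1677, -0.1089, 0.0900] → [-1.2030, -0.1490, 0.0000, 0.0000, 0.0000, 1.0000]
J3: z=[0.9511, -0.3090, 0.0000] o=[0.3408, 0.4237, 0.5400] → [-0.1170, -0.3601, 0.5380, 0.9511, -0.3090, 0.0000]
J4: z=[-0.0162, -0.0498, 0.9986] o=[0.4519, 0.7656, 0.5588] → [-0.3459, -0.4268, -0.0269, -0.0162, -0.0498, 0.9986]
V = J·q̇ = [1.1705, 0.4378, -0.2055, -0.3783, 0.1495, -1.2963]

1.1705 0.4378 -0.2055 -0.3783 0.1495 -1.2963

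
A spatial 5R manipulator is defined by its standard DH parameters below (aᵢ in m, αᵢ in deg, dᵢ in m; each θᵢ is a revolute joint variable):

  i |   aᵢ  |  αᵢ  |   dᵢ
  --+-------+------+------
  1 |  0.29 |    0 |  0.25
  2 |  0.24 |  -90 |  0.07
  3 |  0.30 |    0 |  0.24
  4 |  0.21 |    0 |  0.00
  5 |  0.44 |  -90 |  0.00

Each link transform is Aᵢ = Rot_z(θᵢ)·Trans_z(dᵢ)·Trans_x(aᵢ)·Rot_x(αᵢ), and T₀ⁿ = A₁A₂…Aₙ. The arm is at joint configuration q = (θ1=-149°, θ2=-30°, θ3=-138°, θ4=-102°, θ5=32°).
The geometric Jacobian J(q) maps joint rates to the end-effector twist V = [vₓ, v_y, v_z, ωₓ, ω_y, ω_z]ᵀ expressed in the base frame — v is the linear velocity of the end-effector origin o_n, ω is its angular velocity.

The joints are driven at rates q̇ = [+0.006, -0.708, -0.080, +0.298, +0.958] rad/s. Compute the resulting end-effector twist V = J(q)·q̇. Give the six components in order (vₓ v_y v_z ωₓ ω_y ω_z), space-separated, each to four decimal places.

o_n = [0.2320, -0.3810, 0.1323]
J₁: ẑ×o_n = [0.3810, 0.2320, -0.0000], ω = ẑ
J2: z=[0.0000, 0.0000, 1.0000] o=[-0.2486, -0.1494, 0.2500] → [0.2316, 0.4806, -0.0000, 0.0000, 0.0000, 1.0000]
J3: z=[0.0175, -0.9998, 0.0000] o=[-0.4885, -0.1535, 0.3200] → [0.1877, 0.0033, 0.7164, 0.0175, -0.9998, 0.0000]
J4: z=[0.0175, -0.9998, 0.0000] o=[-0.2614, -0.3896, 0.5207] → [0.3884, 0.0068, 0.4935, 0.0175, -0.9998, 0.0000]
J5: z=[0.0175, -0.9998, 0.0000] o=[-0.1565, -0.3878, 0.3389] → [0.2065, 0.0036, 0.3885, 0.0175, -0.9998, 0.0000]
V = J·q̇ = [0.1369, -0.3336, 0.4619, 0.0205, -1.1758, -0.7020]

0.1369 -0.3336 0.4619 0.0205 -1.1758 -0.7020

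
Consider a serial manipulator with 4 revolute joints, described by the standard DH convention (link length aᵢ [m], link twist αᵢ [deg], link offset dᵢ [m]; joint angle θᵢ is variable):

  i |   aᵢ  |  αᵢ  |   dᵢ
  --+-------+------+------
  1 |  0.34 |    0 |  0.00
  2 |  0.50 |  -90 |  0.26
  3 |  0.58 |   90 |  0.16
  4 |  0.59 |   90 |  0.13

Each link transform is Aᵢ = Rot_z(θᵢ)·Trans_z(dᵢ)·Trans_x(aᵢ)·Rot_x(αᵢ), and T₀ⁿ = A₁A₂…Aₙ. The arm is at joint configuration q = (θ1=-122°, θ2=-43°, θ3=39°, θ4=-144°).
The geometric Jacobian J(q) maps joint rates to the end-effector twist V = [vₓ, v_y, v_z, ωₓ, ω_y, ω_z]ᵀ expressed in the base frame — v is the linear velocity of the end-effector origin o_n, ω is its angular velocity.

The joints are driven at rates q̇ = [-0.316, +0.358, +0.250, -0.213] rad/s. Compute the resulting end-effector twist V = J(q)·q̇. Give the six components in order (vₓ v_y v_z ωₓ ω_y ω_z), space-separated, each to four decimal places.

-0.0185 -0.0576 0.0061 0.1942 -0.2068 -0.1235

o_n = [-0.8676, -0.2791, 0.2964]
J₁: ẑ×o_n = [0.2791, -0.8676, 0.0000], ω = ẑ
J2: z=[0.0000, 0.0000, 1.0000] o=[-0.1802, -0.2883, 0.0000] → [-0.0092, -0.6874, 0.0000, 0.0000, 0.0000, 1.0000]
J3: z=[0.2588, -0.9659, 0.0000] o=[-0.6631, -0.4177, 0.2600] → [-0.0352, -0.0094, -0.1616, 0.2588, -0.9659, 0.0000]
J4: z=[-0.6079, -0.1629, 0.7771] o=[-1.0571, -0.6890, -0.1050] → [-0.3839, 0.3913, -0.2182, -0.6079, -0.1629, 0.7771]
V = J·q̇ = [-0.0185, -0.0576, 0.0061, 0.1942, -0.2068, -0.1235]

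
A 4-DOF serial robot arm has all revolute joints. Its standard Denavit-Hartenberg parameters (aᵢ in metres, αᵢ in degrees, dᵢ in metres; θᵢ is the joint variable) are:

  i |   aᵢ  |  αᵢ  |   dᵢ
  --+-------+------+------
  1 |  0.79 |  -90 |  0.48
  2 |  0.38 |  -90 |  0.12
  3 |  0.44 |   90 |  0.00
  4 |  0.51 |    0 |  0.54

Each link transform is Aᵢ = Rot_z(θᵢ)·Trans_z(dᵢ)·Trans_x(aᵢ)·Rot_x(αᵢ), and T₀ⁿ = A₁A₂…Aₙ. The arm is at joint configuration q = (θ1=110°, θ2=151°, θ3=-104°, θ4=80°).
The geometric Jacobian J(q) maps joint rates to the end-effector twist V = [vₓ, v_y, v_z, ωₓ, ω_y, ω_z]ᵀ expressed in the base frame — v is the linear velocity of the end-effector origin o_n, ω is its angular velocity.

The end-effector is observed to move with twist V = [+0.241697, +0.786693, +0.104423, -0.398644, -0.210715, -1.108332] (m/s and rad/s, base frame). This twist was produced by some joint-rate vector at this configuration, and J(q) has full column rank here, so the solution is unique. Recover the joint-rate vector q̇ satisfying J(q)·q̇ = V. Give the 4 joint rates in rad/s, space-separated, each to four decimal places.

o_n = [-0.7402, 0.5652, 1.0511]
J₁: ẑ×o_n = [-0.5652, -0.7402, 0.0000], ω = ẑ
J2: z=[-0.9397, -0.3420, 0.0000] o=[-0.2702, 0.7424, 0.4800] → [-0.1953, 0.5366, 0.0057, -0.9397, -0.3420, 0.0000]
J3: z=[0.1658, -0.4556, 0.8746] o=[-0.2693, 0.3890, 0.2958] → [-0.4982, -0.5371, -0.1853, 0.1658, -0.4556, 0.8746]
J4: z=[-0.0629, 0.8802, 0.4704] o=[-0.7023, 0.3305, 0.3474] → [0.5090, 0.0265, 0.0185, -0.0629, 0.8802, 0.4704]
q̇ = J⁺·V = [-0.3950, 0.3470, -0.5940, -0.4120]

-0.3950 0.3470 -0.5940 -0.4120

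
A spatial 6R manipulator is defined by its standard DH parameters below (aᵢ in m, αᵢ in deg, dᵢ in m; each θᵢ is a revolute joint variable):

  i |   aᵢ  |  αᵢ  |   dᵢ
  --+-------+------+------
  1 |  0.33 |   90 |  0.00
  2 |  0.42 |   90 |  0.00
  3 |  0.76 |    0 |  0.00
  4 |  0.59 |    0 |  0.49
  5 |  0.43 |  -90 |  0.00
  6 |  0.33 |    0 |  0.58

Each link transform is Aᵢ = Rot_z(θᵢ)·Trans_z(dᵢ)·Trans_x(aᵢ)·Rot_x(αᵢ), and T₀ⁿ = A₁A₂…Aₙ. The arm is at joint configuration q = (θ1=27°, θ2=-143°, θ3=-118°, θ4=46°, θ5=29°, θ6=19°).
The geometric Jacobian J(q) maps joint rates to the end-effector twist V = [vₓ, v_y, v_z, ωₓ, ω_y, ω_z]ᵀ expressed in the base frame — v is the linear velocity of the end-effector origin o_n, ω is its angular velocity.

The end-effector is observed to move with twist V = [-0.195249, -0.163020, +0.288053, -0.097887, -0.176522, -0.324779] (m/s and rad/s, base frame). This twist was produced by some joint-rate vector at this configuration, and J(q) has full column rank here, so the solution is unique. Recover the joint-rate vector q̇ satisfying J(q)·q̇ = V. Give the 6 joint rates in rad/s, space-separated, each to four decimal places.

o_n = [-1.3500, 0.7869, -0.4069]
J₁: ẑ×o_n = [-0.7869, -1.3500, 0.0000], ω = ẑ
J2: z=[0.4540, -0.8910, 0.0000] o=[0.2940, 0.1498, 0.0000] → [0.3625, 0.1847, -1.1756, 0.4540, -0.8910, 0.0000]
J3: z=[-0.5362, -0.2732, 0.7986] o=[-0.0048, -0.0025, -0.2528] → [-0.5883, -1.1569, -0.7908, -0.5362, -0.2732, 0.7986]
J4: z=[-0.5362, -0.2732, 0.7986] o=[-0.0556, 0.7248, -0.0380] → [0.0512, -1.2316, -0.3870, -0.5362, -0.2732, 0.7986]
J5: z=[-0.5362, -0.2732, 0.7986] o=[-0.7028, 1.0248, 0.2436] → [0.3677, -0.8657, -0.0493, -0.5362, -0.2732, 0.7986]
J6: z=[-0.1533, -0.8989, -0.4104] o=[-1.0597, 1.1721, 0.0543] → [0.2565, 0.0485, -0.2019, -0.1533, -0.8989, -0.4104]
q̇ = J⁺·V = [0.1920, -0.3640, -0.2200, 0.5530, -0.6450, 0.6520]

0.1920 -0.3640 -0.2200 0.5530 -0.6450 0.6520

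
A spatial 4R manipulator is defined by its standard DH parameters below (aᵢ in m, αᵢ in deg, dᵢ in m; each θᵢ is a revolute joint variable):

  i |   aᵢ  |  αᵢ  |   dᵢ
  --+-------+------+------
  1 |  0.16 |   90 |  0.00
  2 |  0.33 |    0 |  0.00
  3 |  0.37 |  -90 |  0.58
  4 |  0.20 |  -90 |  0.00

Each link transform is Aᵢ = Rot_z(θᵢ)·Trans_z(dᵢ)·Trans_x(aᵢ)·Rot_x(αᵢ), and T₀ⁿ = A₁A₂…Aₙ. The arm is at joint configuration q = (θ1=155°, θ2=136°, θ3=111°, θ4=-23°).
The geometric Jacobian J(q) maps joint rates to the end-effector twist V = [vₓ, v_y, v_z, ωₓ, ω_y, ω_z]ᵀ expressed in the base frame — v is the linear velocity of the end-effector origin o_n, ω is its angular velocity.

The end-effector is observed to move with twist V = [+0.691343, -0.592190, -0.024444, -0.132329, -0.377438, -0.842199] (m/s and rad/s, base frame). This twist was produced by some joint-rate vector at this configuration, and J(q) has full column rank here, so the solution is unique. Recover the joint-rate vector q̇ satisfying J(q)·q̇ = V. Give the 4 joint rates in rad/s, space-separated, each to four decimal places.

-0.8590 0.4790 -0.8770 -0.0430

o_n = [0.5445, 0.4723, -0.2808]
J₁: ẑ×o_n = [-0.4723, 0.5445, 0.0000], ω = ẑ
J2: z=[0.4226, 0.9063, 0.0000] o=[-0.1450, 0.0676, 0.0000] → [-0.2545, 0.1187, -0.4539, 0.4226, 0.9063, 0.0000]
J3: z=[0.4226, 0.9063, 0.0000] o=[0.0701, -0.0327, 0.2292] → [-0.4623, 0.2156, -0.2165, 0.4226, 0.9063, 0.0000]
J4: z=[-0.8343, 0.3890, -0.3907] o=[0.4463, 0.4319, -0.1113] → [-0.0501, -0.1798, -0.0719, -0.8343, 0.3890, -0.3907]
q̇ = J⁺·V = [-0.8590, 0.4790, -0.8770, -0.0430]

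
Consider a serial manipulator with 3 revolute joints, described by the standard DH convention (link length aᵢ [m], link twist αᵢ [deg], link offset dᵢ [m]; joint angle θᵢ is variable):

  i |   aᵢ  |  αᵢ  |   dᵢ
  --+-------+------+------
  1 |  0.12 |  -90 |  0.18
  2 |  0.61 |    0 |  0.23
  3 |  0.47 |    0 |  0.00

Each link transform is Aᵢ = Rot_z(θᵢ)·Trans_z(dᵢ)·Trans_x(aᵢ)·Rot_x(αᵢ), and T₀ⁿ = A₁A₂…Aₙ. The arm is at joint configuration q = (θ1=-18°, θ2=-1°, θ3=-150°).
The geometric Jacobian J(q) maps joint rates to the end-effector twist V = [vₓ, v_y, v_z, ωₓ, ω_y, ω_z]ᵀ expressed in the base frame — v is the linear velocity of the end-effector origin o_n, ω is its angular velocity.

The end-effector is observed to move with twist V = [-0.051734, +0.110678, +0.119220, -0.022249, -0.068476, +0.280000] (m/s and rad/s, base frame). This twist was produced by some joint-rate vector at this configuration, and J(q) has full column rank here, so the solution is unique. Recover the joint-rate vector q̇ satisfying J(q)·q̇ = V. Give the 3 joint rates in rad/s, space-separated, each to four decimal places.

o_n = [0.3743, 0.1202, 0.4185]
J₁: ẑ×o_n = [-0.1202, 0.3743, 0.0000], ω = ẑ
J2: z=[0.3090, 0.9511, 0.0000] o=[0.1141, -0.0371, 0.1800] → [0.2268, -0.0737, -0.1988, 0.3090, 0.9511, 0.0000]
J3: z=[0.3090, 0.9511, 0.0000] o=[0.7653, -0.0068, 0.1906] → [0.2167, -0.0704, 0.4111, 0.3090, 0.9511, 0.0000]
q̇ = J⁺·V = [0.2800, -0.2440, 0.1720]

0.2800 -0.2440 0.1720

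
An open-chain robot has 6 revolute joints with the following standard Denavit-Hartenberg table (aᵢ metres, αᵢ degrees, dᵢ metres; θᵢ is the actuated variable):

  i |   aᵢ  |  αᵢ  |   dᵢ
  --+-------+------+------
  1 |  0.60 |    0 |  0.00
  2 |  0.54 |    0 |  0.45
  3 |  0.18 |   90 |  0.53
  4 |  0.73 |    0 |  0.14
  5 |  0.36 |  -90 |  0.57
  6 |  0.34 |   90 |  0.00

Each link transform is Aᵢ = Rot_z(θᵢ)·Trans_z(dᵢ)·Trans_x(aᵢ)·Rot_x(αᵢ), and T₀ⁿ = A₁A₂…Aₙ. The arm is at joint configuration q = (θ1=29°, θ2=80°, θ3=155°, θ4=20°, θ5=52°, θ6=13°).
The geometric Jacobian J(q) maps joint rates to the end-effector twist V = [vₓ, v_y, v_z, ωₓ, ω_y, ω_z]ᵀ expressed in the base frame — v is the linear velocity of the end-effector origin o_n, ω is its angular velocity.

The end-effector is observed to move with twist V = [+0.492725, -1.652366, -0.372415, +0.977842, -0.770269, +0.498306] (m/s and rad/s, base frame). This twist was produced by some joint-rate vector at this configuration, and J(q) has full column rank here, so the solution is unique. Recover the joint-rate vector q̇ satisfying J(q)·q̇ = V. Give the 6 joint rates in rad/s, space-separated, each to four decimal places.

-0.6380 0.8350 0.5170 -0.2890 -0.7640 -0.6980

o_n = [-0.3939, -0.2060, 1.8871]
J₁: ẑ×o_n = [0.2060, -0.3939, 0.0000], ω = ẑ
J2: z=[0.0000, 0.0000, 1.0000] o=[0.5248, 0.2909, 0.0000] → [0.4969, -0.9187, 0.0000, 0.0000, 0.0000, 1.0000]
J3: z=[0.0000, 0.0000, 1.0000] o=[0.3490, 0.8015, 0.4500] → [1.0075, -0.7429, 0.0000, 0.0000, 0.0000, 1.0000]
J4: z=[-0.9945, 0.1045, 0.0000] o=[0.3301, 0.6225, 0.9800] → [0.0948, 0.9022, 0.8996, -0.9945, 0.1045, 0.0000]
J5: z=[-0.9945, 0.1045, 0.0000] o=[0.1192, -0.0451, 1.2297] → [0.0687, 0.6539, 0.2136, -0.9945, 0.1045, 0.0000]
J6: z=[0.0994, 0.9458, 0.3090] o=[-0.4593, -0.0962, 1.5721] → [0.3319, -0.0111, -0.0727, 0.0994, 0.9458, 0.3090]
q̇ = J⁺·V = [-0.6380, 0.8350, 0.5170, -0.2890, -0.7640, -0.6980]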